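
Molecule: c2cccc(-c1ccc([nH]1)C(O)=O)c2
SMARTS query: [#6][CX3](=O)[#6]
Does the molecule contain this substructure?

No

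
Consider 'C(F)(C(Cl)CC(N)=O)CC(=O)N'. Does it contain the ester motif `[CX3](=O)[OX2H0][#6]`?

The pattern [CX3](=O)[OX2H0][#6] describes a carbonyl carbon bonded to an oxygen that is itself bonded to carbon (no H on that O) — an ester.
The closest candidate here is a primary amide (-C(=O)NH2), but the carbonyl is bonded to N, not to an O-C linkage. No other fragment satisfies the full query, so there is no match.

No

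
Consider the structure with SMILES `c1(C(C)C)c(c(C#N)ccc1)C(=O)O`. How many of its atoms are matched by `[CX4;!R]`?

3

The query [CX4;!R] means: aliphatic carbon with four total connections, not in a ring.
Check the 14 heavy atoms by environment: 6× c (aromatic, X3, in 6-ring) → no; 1× C (X2, acyclic) → no; 1× N (X1, acyclic) → no; 1× C (X3, acyclic) → no; 1× O (X1, acyclic) → no; 1× O (X2, acyclic) → no; 3× C (X4, acyclic) → match.
That gives 3 matching atoms.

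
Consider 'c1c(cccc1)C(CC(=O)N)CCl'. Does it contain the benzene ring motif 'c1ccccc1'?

The pattern c1ccccc1 describes six aromatic carbons in a ring — a benzene ring.
The molecule carries a phenyl ring, whose atoms satisfy every constraint of the query, so the pattern matches.

Yes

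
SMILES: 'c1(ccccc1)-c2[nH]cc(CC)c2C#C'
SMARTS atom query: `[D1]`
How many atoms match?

Check the 15 heavy atoms by environment: 1× n (aromatic, D2) → no; 6× c (aromatic, D2) → no; 4× c (aromatic, D3) → no; 2× C (D2) → no; 2× C (D1) → match.
That gives 2 matching atoms.

2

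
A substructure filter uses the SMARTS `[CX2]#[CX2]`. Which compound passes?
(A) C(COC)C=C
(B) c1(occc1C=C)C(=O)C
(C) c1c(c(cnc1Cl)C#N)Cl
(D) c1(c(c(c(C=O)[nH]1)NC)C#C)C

[CX2]#[CX2] describes a carbon-carbon triple bond (an alkyne).
(A) has a vinyl group (-CH=CH2) but the C=C is a double bond; both carbons are CX3, not CX2.
(B) has a vinyl group (-CH=CH2) but the C=C is a double bond; both carbons are CX3, not CX2.
(C) has a nitrile (-C#N) but the triple bond is C#N, not C#C.
(D) contains an ethynyl group (-C#CH), which satisfies every atom and bond constraint.
So the answer is (D).

D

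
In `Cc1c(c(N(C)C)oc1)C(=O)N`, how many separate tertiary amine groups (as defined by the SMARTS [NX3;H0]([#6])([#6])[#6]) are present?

[NX3;H0]([#6])([#6])[#6] is the SMARTS for a tertiary amine: a trivalent nitrogen with no H, bonded to three carbons.
Exactly one fragment in the molecule meets all constraints, giving 1 match.

1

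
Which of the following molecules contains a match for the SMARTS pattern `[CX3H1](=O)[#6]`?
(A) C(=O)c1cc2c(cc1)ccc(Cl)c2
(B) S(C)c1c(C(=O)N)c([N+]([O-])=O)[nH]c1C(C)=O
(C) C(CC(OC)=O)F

A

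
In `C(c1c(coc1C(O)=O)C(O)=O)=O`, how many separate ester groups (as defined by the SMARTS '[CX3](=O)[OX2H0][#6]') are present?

0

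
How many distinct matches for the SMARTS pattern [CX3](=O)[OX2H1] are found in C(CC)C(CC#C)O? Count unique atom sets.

0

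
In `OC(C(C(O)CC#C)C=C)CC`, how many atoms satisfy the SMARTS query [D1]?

5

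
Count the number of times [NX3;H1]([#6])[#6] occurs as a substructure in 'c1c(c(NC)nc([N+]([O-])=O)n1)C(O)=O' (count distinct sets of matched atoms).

1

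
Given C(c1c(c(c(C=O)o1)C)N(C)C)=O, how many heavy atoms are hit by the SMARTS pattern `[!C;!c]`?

The query [!C;!c] means: neither aliphatic nor aromatic carbon — same as [!#6].
Check the 13 heavy atoms by environment: 1× o (aromatic) → match; 4× c (aromatic) → no; 5× C → no; 2× O → match; 1× N → match.
Summing the matching environments: 1 + 2 + 1 = 4 matching atoms.

4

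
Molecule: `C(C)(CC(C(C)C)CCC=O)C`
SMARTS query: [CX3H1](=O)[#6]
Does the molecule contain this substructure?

Yes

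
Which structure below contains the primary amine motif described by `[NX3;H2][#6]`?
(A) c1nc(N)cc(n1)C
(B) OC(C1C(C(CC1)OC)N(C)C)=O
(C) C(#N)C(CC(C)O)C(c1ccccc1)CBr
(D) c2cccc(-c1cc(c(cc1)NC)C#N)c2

[NX3;H2][#6] describes a trivalent nitrogen with two H attached to carbon (a primary amine).
(A) contains a primary amino group (-NH2), which satisfies every atom and bond constraint.
(B) has a dimethylamino group (-N(CH3)2) but the nitrogen has H0, not H2.
(C) has a nitrile (-C#N) but the nitrogen is NX1 (triple-bonded), not NX3 with two H.
(D) has an N-methylamino group (-NHCH3) but the nitrogen bears two carbons and only one H (H1), not H2.
So the answer is (A).

A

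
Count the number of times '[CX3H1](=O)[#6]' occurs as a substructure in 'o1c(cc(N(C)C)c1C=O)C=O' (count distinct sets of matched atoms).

2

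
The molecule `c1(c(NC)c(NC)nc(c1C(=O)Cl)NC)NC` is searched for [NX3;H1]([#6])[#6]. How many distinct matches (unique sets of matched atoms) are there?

4

[NX3;H1]([#6])[#6] is the SMARTS for a secondary amine: a trivalent nitrogen with one H, bonded to two carbons.
The molecule carries 4 separate instances of an N-methylamino group (-NHCH3) meeting every constraint; each maps to a distinct set of atoms, giving 4 matches.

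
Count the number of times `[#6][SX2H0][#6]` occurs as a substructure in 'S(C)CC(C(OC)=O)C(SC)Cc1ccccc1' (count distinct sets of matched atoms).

[#6][SX2H0][#6] is the SMARTS for a thioether: an aliphatic sulfur bridging two carbons with no H on the sulfur.
The molecule carries 2 separate instances of a methylthio ether (-SCH3) meeting every constraint; each maps to a distinct set of atoms, giving 2 matches.

2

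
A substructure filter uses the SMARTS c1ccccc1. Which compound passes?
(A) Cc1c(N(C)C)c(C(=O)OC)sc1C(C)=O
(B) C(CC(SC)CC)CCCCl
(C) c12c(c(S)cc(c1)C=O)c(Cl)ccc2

c1ccccc1 describes six aromatic carbons in a ring (a benzene ring).
(A) has a methyl group (-CH3) but no six-membered all-carbon aromatic ring is present.
(B) has a methyl group (-CH3) but no six-membered all-carbon aromatic ring is present.
(C) contains the required atom environment, so the pattern matches.
So the answer is (C).

C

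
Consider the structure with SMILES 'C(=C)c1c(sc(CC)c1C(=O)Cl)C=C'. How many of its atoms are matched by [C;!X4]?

The query [C;!X4] means: aliphatic carbon that does not have four total connections.
Check the 14 heavy atoms by environment: 1× s (aromatic, X2) → no; 4× c (aromatic, X3) → no; 2× C (X4) → no; 5× C (X3) → match; 1× O (X1) → no; 1× Cl (X1) → no.
That gives 5 matching atoms.

5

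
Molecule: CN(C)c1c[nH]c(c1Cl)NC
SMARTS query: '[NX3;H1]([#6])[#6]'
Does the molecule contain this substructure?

The pattern [NX3;H1]([#6])[#6] describes a trivalent nitrogen with one H, bonded to two carbons — a secondary amine.
The molecule carries an N-methylamino group (-NHCH3), whose atoms satisfy every constraint of the query, so the pattern matches.

Yes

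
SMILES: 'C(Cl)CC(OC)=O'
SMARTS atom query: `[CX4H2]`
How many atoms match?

2

The query [CX4H2] means: sp3 carbon (X4) with exactly two hydrogens.
Check the 7 heavy atoms by environment: 2× C (H2, X4) → match; 1× Cl (H0, X1) → no; 1× C (H0, X3) → no; 1× O (H0, X1) → no; 1× O (H0, X2) → no; 1× C (H3, X4) → no.
That gives 2 matching atoms.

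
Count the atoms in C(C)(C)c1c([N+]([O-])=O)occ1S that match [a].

The query [a] means: a matches any aromatic atom.
Check the 12 heavy atoms by environment: 1× o (aromatic) → match; 4× c (aromatic) → match; 3× C → no; 1× N (charge +1) → no; 1× O (charge -1) → no; 1× O → no; 1× S → no.
Summing the matching environments: 1 + 4 = 5 matching atoms.

5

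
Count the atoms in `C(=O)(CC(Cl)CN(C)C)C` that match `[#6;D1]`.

The query [#6;D1] means: carbon bonded to exactly one heavy atom.
Check the 10 heavy atoms by environment: 2× C (D2) → no; 2× C (D3) → no; 1× Cl (D1) → no; 1× N (D3) → no; 3× C (D1) → match; 1× O (D1) → no.
That gives 3 matching atoms.

3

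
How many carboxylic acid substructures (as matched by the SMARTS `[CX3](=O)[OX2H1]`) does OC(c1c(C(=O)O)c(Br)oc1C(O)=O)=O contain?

3

[CX3](=O)[OX2H1] is the SMARTS for a carboxylic acid: an sp2 carbon double-bonded to O and single-bonded to an -OH oxygen.
The molecule carries 3 separate instances of a carboxylic acid group (-C(=O)OH) meeting every constraint; each maps to a distinct set of atoms, giving 3 matches.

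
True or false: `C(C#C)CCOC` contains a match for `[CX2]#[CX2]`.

True

The pattern [CX2]#[CX2] describes a carbon-carbon triple bond — an alkyne.
The molecule carries an ethynyl group (-C#CH), whose atoms satisfy every constraint of the query, so the pattern matches.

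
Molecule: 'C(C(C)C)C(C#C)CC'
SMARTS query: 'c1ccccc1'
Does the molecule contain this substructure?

No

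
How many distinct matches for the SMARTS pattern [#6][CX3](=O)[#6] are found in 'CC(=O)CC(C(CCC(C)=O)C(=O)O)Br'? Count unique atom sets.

[#6][CX3](=O)[#6] is the SMARTS for a ketone: a carbonyl carbon (no H) flanked by two carbons.
The molecule carries 2 separate instances of an acetyl/ketone group (-C(=O)CH3) meeting every constraint; each maps to a distinct set of atoms, giving 2 matches.

2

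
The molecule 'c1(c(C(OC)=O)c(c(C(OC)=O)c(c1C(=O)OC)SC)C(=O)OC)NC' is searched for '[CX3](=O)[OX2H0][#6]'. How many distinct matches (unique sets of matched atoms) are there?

[CX3](=O)[OX2H0][#6] is the SMARTS for an ester: a carbonyl carbon bonded to an oxygen that is itself bonded to carbon (no H on that O).
The molecule carries 4 separate instances of a methyl-ester group (-C(=O)OCH3) meeting every constraint; each maps to a distinct set of atoms, giving 4 matches.

4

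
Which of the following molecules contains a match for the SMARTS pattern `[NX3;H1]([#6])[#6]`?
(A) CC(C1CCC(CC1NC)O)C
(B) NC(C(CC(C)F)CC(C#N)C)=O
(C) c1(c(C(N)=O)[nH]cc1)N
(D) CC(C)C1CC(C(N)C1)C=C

A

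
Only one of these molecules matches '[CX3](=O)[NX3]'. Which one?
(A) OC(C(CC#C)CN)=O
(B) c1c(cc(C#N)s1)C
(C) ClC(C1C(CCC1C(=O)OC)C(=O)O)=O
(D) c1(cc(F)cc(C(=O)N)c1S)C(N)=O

D

[CX3](=O)[NX3] describes a carbonyl carbon bonded to a trivalent nitrogen (an amide).
(A) has a primary amino group (-NH2) but the -NH2 is not attached to a carbonyl carbon.
(B) has a nitrile (-C#N) but the nitrile N is NX1 (triple-bonded), not NX3.
(C) has a carboxylic acid group (-C(=O)OH) but the carbonyl is bonded to O, not to an NX3 nitrogen.
(D) contains a primary amide (-C(=O)NH2), which satisfies every atom and bond constraint.
So the answer is (D).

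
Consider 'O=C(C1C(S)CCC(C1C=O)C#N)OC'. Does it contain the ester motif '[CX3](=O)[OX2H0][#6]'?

Yes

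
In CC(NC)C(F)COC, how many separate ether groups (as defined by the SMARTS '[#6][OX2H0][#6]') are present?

1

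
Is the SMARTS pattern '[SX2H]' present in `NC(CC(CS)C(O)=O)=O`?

Yes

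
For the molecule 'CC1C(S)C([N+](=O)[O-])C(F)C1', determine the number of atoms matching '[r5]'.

5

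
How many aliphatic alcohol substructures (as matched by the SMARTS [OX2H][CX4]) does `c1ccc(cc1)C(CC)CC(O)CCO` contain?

2

[OX2H][CX4] is the SMARTS for an aliphatic alcohol: a hydroxyl oxygen bound to an sp3 (X4) carbon.
The molecule carries 2 separate instances of a hydroxyl group (-OH) meeting every constraint; each maps to a distinct set of atoms, giving 2 matches.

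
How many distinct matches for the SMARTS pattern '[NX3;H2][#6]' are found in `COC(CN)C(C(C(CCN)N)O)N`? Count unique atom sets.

4

[NX3;H2][#6] is the SMARTS for a primary amine: a trivalent nitrogen with two H attached to carbon.
The molecule carries 4 separate instances of a primary amino group (-NH2) meeting every constraint; each maps to a distinct set of atoms, giving 4 matches.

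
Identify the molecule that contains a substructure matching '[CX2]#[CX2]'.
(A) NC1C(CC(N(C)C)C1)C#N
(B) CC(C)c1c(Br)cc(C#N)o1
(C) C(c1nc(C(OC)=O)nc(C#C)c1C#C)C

[CX2]#[CX2] describes a carbon-carbon triple bond (an alkyne).
(A) has a nitrile (-C#N) but the triple bond is C#N, not C#C.
(B) has a nitrile (-C#N) but the triple bond is C#N, not C#C.
(C) contains an ethynyl group (-C#CH), which satisfies every atom and bond constraint.
So the answer is (C).

C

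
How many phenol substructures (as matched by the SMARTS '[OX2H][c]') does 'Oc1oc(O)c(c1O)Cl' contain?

3

[OX2H][c] is the SMARTS for a phenol: a hydroxyl oxygen attached to an aromatic carbon.
The molecule carries 3 separate instances of a hydroxyl group (-OH) meeting every constraint; each maps to a distinct set of atoms, giving 3 matches.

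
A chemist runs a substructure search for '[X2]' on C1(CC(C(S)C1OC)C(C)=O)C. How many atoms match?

2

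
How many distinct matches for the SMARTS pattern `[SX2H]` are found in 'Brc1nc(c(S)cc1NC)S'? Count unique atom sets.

[SX2H] is the SMARTS for a thiol: an aliphatic sulfur with two connections, one being H.
The molecule carries 2 separate instances of a thiol (-SH) meeting every constraint; each maps to a distinct set of atoms, giving 2 matches.

2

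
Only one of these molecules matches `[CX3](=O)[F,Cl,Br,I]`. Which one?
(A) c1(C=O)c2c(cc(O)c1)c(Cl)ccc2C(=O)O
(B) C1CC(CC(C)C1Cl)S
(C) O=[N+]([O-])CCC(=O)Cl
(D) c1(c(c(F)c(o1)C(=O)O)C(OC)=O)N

C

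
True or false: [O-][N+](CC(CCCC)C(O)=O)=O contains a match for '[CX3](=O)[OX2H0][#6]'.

False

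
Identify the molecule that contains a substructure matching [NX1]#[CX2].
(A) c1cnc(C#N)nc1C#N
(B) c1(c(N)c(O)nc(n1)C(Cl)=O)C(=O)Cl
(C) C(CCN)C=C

A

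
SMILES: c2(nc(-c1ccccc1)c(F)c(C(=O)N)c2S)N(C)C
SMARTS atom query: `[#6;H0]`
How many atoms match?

7

Check the 20 heavy atoms by environment: 1× n (aromatic, H0) → no; 6× c (aromatic, H0) → match; 5× c (aromatic, H1) → no; 1× C (H0) → match; 1× O (H0) → no; 1× N (H2) → no; 1× F (H0) → no; 1× N (H0) → no; 2× C (H3) → no; 1× S (H1) → no.
Summing the matching environments: 6 + 1 = 7 matching atoms.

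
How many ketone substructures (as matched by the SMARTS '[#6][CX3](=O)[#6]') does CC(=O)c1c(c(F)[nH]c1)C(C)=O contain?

2

[#6][CX3](=O)[#6] is the SMARTS for a ketone: a carbonyl carbon (no H) flanked by two carbons.
The molecule carries 2 separate instances of an acetyl/ketone group (-C(=O)CH3) meeting every constraint; each maps to a distinct set of atoms, giving 2 matches.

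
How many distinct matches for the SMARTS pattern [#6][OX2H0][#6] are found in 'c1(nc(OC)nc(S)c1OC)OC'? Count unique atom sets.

3

[#6][OX2H0][#6] is the SMARTS for an ether: an aliphatic oxygen bridging two carbons with no H on the oxygen.
The molecule carries 3 separate instances of a methoxy ether (-OCH3) meeting every constraint; each maps to a distinct set of atoms, giving 3 matches.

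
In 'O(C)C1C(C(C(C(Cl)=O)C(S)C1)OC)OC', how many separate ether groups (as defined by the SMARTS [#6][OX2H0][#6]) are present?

[#6][OX2H0][#6] is the SMARTS for an ether: an aliphatic oxygen bridging two carbons with no H on the oxygen.
The molecule carries 3 separate instances of a methoxy ether (-OCH3) meeting every constraint; each maps to a distinct set of atoms, giving 3 matches.

3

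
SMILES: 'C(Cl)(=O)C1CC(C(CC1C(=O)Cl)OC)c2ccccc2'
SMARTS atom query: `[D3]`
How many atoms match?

Check the 20 heavy atoms by environment: 6× C (D3) → match; 2× C (D2) → no; 2× O (D1) → no; 2× Cl (D1) → no; 1× O (D2) → no; 1× C (D1) → no; 1× c (aromatic, D3) → match; 5× c (aromatic, D2) → no.
Summing the matching environments: 6 + 1 = 7 matching atoms.

7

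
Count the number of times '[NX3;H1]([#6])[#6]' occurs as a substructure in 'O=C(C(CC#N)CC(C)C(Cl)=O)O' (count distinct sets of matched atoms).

0

[NX3;H1]([#6])[#6] is the SMARTS for a secondary amine: a trivalent nitrogen with one H, bonded to two carbons.
No fragment in the molecule satisfies every constraint, giving 0 matches.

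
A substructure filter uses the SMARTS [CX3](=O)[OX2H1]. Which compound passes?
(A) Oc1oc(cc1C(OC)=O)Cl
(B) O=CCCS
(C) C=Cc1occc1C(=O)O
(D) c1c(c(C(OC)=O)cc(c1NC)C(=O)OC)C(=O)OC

C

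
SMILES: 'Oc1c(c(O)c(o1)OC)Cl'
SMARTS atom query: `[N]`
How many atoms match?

0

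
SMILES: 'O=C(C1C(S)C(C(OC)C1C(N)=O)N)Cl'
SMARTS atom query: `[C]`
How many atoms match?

The query [C] means: uppercase C matches aliphatic (non-aromatic) carbon only.
Check the 15 heavy atoms by environment: 8× C → match; 1× S → no; 3× O → no; 1× Cl → no; 2× N → no.
That gives 8 matching atoms.

8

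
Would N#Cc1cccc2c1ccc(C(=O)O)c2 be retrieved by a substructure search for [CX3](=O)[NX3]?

No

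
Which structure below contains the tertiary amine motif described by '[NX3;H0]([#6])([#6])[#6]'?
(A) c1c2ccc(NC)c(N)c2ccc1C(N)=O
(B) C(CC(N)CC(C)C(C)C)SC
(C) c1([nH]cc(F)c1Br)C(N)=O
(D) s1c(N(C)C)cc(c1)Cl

D

[NX3;H0]([#6])([#6])[#6] describes a trivalent nitrogen with no H, bonded to three carbons (a tertiary amine).
(A) has an N-methylamino group (-NHCH3) but the nitrogen still has one H (H1), not H0.
(B) has a primary amino group (-NH2) but the nitrogen has H2, not H0 with three carbons.
(C) has a primary amide (-C(=O)NH2) but the amide nitrogen has H2 and only one carbon neighbour.
(D) contains a dimethylamino group (-N(CH3)2), which satisfies every atom and bond constraint.
So the answer is (D).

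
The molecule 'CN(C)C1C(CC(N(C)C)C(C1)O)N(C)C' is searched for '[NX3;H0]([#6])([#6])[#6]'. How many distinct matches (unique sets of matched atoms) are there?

3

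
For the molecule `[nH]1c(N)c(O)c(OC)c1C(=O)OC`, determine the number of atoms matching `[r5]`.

5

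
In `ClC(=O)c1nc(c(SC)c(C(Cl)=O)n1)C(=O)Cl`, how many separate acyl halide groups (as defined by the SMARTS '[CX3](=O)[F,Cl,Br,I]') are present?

[CX3](=O)[F,Cl,Br,I] is the SMARTS for an acyl halide: a carbonyl carbon bonded to a halogen.
The molecule carries 3 separate instances of an acyl chloride (-C(=O)Cl) meeting every constraint; each maps to a distinct set of atoms, giving 3 matches.

3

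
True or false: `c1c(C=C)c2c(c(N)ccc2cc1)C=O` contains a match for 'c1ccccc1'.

The pattern c1ccccc1 describes six aromatic carbons in a ring — a benzene ring.
The required atom environment is present in the molecule, so the pattern matches.

True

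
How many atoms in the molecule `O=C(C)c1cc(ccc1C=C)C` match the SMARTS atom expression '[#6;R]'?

The query [#6;R] means: carbon that is part of a ring.
Check the 12 heavy atoms by environment: 6× c (aromatic, in 6-ring) → match; 5× C (acyclic) → no; 1× O (acyclic) → no.
That gives 6 matching atoms.

6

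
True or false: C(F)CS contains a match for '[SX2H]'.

The pattern [SX2H] describes an aliphatic sulfur with two connections, one being H — a thiol.
The molecule carries a thiol (-SH), whose atoms satisfy every constraint of the query, so the pattern matches.

True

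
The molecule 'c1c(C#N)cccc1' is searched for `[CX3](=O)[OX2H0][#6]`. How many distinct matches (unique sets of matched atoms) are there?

0

[CX3](=O)[OX2H0][#6] is the SMARTS for an ester: a carbonyl carbon bonded to an oxygen that is itself bonded to carbon (no H on that O).
No fragment in the molecule satisfies every constraint, giving 0 matches.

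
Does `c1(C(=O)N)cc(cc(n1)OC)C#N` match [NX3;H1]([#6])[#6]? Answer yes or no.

The pattern [NX3;H1]([#6])[#6] describes a trivalent nitrogen with one H, bonded to two carbons — a secondary amine.
The closest candidate here is a primary amide (-C(=O)NH2), but the -C(=O)NH2 nitrogen has H2, not H1. No other fragment satisfies the full query, so there is no match.

No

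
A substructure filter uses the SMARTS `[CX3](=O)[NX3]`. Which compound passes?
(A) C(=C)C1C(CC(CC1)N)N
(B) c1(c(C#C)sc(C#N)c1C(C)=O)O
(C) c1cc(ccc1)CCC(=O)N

C

[CX3](=O)[NX3] describes a carbonyl carbon bonded to a trivalent nitrogen (an amide).
(A) has a primary amino group (-NH2) but the -NH2 is not attached to a carbonyl carbon.
(B) has a nitrile (-C#N) but the nitrile N is NX1 (triple-bonded), not NX3.
(C) contains a primary amide (-C(=O)NH2), which satisfies every atom and bond constraint.
So the answer is (C).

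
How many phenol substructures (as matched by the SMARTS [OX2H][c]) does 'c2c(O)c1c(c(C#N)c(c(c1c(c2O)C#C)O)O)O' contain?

[OX2H][c] is the SMARTS for a phenol: a hydroxyl oxygen attached to an aromatic carbon.
The molecule carries 5 separate instances of a hydroxyl group (-OH) meeting every constraint; each maps to a distinct set of atoms, giving 5 matches.

5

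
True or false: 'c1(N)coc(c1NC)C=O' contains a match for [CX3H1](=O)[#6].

True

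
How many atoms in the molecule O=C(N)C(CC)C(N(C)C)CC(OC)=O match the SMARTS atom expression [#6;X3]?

2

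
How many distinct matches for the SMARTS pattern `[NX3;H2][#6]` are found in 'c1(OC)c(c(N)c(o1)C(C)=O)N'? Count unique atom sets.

2

[NX3;H2][#6] is the SMARTS for a primary amine: a trivalent nitrogen with two H attached to carbon.
The molecule carries 2 separate instances of a primary amino group (-NH2) meeting every constraint; each maps to a distinct set of atoms, giving 2 matches.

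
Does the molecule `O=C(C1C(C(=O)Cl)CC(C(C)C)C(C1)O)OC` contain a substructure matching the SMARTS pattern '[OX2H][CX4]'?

The pattern [OX2H][CX4] describes a hydroxyl oxygen bound to an sp3 (X4) carbon — an aliphatic alcohol.
The molecule carries a hydroxyl group (-OH), whose atoms satisfy every constraint of the query, so the pattern matches.

Yes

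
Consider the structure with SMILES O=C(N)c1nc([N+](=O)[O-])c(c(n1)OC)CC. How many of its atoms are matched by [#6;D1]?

Check the 16 heavy atoms by environment: 2× n (aromatic, D2) → no; 4× c (aromatic, D3) → no; 1× N (charge +1, D3) → no; 1× O (charge -1, D1) → no; 2× O (D1) → no; 1× O (D2) → no; 2× C (D1) → match; 1× C (D2) → no; 1× C (D3) → no; 1× N (D1) → no.
That gives 2 matching atoms.

2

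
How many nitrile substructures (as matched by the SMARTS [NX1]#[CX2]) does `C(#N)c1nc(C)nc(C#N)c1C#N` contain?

3

[NX1]#[CX2] is the SMARTS for a nitrile: a nitrogen triple-bonded to a two-connected carbon.
The molecule carries 3 separate instances of a nitrile (-C#N) meeting every constraint; each maps to a distinct set of atoms, giving 3 matches.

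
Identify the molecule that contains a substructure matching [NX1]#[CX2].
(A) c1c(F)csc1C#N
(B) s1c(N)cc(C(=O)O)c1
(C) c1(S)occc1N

[NX1]#[CX2] describes a nitrogen triple-bonded to a two-connected carbon (a nitrile).
(A) contains a nitrile (-C#N), which satisfies every atom and bond constraint.
(B) has a primary amino group (-NH2) but the nitrogen is NX3 (three connections), not NX1 triple-bonded.
(C) has a primary amino group (-NH2) but the nitrogen is NX3 (three connections), not NX1 triple-bonded.
So the answer is (A).

A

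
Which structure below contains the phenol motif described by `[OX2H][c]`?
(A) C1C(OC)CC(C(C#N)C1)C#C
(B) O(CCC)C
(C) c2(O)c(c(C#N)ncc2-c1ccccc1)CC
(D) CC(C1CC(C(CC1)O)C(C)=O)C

C

[OX2H][c] describes a hydroxyl oxygen attached to an aromatic carbon (a phenol).
(A) has a methoxy ether (-OCH3) but the oxygen has H0, not H1.
(B) has a methoxy ether (-OCH3) but the oxygen has H0, not H1.
(C) contains a hydroxyl group (-OH), which satisfies every atom and bond constraint.
(D) has a hydroxyl group (-OH) but the -OH is on an aliphatic carbon, not an aromatic c.
So the answer is (C).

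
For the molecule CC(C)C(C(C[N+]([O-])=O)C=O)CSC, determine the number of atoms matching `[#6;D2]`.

3

Check the 14 heavy atoms by environment: 3× C (D2) → match; 3× C (D3) → no; 2× O (D1) → no; 1× N (charge +1, D3) → no; 1× O (charge -1, D1) → no; 3× C (D1) → no; 1× S (D2) → no.
That gives 3 matching atoms.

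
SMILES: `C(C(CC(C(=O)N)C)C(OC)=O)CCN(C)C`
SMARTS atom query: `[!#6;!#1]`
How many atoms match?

5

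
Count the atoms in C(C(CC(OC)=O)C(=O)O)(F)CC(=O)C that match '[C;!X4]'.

Check the 15 heavy atoms by environment: 6× C (X4) → no; 3× C (X3) → match; 3× O (X1) → no; 2× O (X2) → no; 1× F (X1) → no.
That gives 3 matching atoms.

3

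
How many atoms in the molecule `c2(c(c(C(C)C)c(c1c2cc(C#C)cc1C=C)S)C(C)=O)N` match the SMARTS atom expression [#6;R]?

10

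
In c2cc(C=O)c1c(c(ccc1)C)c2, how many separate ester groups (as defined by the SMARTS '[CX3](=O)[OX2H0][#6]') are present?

0

[CX3](=O)[OX2H0][#6] is the SMARTS for an ester: a carbonyl carbon bonded to an oxygen that is itself bonded to carbon (no H on that O).
No fragment in the molecule satisfies every constraint, giving 0 matches.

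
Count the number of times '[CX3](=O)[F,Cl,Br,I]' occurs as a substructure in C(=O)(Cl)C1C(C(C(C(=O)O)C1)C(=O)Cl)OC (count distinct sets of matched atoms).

2

[CX3](=O)[F,Cl,Br,I] is the SMARTS for an acyl halide: a carbonyl carbon bonded to a halogen.
The molecule carries 2 separate instances of an acyl chloride (-C(=O)Cl) meeting every constraint; each maps to a distinct set of atoms, giving 2 matches.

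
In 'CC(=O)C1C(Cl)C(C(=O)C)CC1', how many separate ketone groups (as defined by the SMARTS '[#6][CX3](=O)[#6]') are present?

2

[#6][CX3](=O)[#6] is the SMARTS for a ketone: a carbonyl carbon (no H) flanked by two carbons.
The molecule carries 2 separate instances of an acetyl/ketone group (-C(=O)CH3) meeting every constraint; each maps to a distinct set of atoms, giving 2 matches.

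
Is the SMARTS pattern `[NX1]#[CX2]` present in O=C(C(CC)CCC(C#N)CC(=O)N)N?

Yes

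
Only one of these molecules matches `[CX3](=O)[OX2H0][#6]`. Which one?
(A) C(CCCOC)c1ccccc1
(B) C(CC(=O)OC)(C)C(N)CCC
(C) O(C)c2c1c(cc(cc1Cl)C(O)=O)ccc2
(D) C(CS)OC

[CX3](=O)[OX2H0][#6] describes a carbonyl carbon bonded to an oxygen that is itself bonded to carbon (no H on that O) (an ester).
(A) has a methoxy ether (-OCH3) but the ether oxygen is not adjacent to a C=O carbon.
(B) contains a methyl-ester group (-C(=O)OCH3), which satisfies every atom and bond constraint.
(C) has a methoxy ether (-OCH3) but the ether oxygen is not adjacent to a C=O carbon.
(D) has a methoxy ether (-OCH3) but the ether oxygen is not adjacent to a C=O carbon.
So the answer is (B).

B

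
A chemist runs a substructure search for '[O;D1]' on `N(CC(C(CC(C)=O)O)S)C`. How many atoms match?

Check the 11 heavy atoms by environment: 2× C (D2) → no; 3× C (D3) → no; 1× S (D1) → no; 2× O (D1) → match; 2× C (D1) → no; 1× N (D2) → no.
That gives 2 matching atoms.

2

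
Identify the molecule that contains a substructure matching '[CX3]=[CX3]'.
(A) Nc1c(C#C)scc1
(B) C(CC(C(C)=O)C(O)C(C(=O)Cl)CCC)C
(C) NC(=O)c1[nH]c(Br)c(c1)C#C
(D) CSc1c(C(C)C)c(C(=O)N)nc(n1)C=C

[CX3]=[CX3] describes a non-aromatic C=C double bond between two sp2 carbons (an alkene).
(A) has an ethynyl group (-C#CH) but the C-C bond is a triple bond, not a double bond.
(B) has an ethyl group (-CH2CH3) but its C-C bond is a single bond between CX4 carbons, not CX3=CX3.
(C) has an ethynyl group (-C#CH) but the C-C bond is a triple bond, not a double bond.
(D) contains a vinyl group (-CH=CH2), which satisfies every atom and bond constraint.
So the answer is (D).

D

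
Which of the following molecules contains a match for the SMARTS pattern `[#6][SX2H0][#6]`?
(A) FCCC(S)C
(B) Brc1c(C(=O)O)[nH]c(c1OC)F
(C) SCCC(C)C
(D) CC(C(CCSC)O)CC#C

D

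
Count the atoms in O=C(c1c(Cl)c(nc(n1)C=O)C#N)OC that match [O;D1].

2

Check the 15 heavy atoms by environment: 2× n (aromatic, D2) → no; 4× c (aromatic, D3) → no; 2× C (D2) → no; 2× O (D1) → match; 1× Cl (D1) → no; 1× N (D1) → no; 1× C (D3) → no; 1× O (D2) → no; 1× C (D1) → no.
That gives 2 matching atoms.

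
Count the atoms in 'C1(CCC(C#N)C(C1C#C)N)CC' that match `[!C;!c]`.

2

The query [!C;!c] means: neither aliphatic nor aromatic carbon — same as [!#6].
Check the 13 heavy atoms by environment: 11× C → no; 2× N → match.
That gives 2 matching atoms.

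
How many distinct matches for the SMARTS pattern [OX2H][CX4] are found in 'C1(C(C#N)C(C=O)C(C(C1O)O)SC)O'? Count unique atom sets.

[OX2H][CX4] is the SMARTS for an aliphatic alcohol: a hydroxyl oxygen bound to an sp3 (X4) carbon.
The molecule carries 3 separate instances of a hydroxyl group (-OH) meeting every constraint; each maps to a distinct set of atoms, giving 3 matches.

3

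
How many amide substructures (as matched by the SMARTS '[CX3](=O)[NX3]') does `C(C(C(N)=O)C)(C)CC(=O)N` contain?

[CX3](=O)[NX3] is the SMARTS for an amide: a carbonyl carbon bonded to a trivalent nitrogen.
The molecule carries 2 separate instances of a primary amide (-C(=O)NH2) meeting every constraint; each maps to a distinct set of atoms, giving 2 matches.

2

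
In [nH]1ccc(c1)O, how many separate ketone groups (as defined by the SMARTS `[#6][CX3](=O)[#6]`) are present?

[#6][CX3](=O)[#6] is the SMARTS for a ketone: a carbonyl carbon (no H) flanked by two carbons.
No fragment in the molecule satisfies every constraint, giving 0 matches.

0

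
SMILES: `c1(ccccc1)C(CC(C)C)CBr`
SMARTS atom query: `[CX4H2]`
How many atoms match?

The query [CX4H2] means: sp3 carbon (X4) with exactly two hydrogens.
Check the 13 heavy atoms by environment: 2× C (H2, X4) → match; 2× C (H1, X4) → no; 2× C (H3, X4) → no; 1× Br (H0, X1) → no; 1× c (aromatic, H0, X3) → no; 5× c (aromatic, H1, X3) → no.
That gives 2 matching atoms.

2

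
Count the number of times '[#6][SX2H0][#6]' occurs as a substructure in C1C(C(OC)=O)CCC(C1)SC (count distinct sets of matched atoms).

1

[#6][SX2H0][#6] is the SMARTS for a thioether: an aliphatic sulfur bridging two carbons with no H on the sulfur.
Exactly one fragment in the molecule meets all constraints, giving 1 match.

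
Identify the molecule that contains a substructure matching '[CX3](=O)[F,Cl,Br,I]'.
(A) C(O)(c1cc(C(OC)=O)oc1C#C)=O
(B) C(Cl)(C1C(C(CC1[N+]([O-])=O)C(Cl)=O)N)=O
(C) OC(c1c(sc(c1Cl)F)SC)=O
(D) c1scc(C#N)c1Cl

B

[CX3](=O)[F,Cl,Br,I] describes a carbonyl carbon bonded to a halogen (an acyl halide).
(A) has a carboxylic acid group (-C(=O)OH) but the carbonyl is bonded to -OH, not to a halogen.
(B) contains an acyl chloride (-C(=O)Cl), which satisfies every atom and bond constraint.
(C) has a chloro substituent but the Cl is not on a carbonyl carbon.
(D) has a chloro substituent but the Cl is not on a carbonyl carbon.
So the answer is (B).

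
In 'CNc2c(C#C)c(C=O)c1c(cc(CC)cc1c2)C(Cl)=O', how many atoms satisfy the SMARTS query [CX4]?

The query [CX4] means: C with X4: aliphatic carbon with exactly 4 total connections (bonds + H).
Check the 21 heavy atoms by environment: 10× c (aromatic, X3) → no; 2× C (X3) → no; 2× O (X1) → no; 1× Cl (X1) → no; 1× N (X3) → no; 3× C (X4) → match; 2× C (X2) → no.
That gives 3 matching atoms.

3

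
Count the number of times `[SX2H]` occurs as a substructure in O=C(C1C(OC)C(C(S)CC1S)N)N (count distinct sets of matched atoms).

[SX2H] is the SMARTS for a thiol: an aliphatic sulfur with two connections, one being H.
The molecule carries 2 separate instances of a thiol (-SH) meeting every constraint; each maps to a distinct set of atoms, giving 2 matches.

2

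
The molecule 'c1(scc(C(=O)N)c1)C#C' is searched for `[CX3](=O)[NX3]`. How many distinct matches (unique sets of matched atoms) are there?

1

[CX3](=O)[NX3] is the SMARTS for an amide: a carbonyl carbon bonded to a trivalent nitrogen.
Exactly one fragment in the molecule meets all constraints, giving 1 match.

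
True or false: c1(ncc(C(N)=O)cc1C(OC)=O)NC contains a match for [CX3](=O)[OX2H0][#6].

The pattern [CX3](=O)[OX2H0][#6] describes a carbonyl carbon bonded to an oxygen that is itself bonded to carbon (no H on that O) — an ester.
The molecule carries a methyl-ester group (-C(=O)OCH3), whose atoms satisfy every constraint of the query, so the pattern matches.

True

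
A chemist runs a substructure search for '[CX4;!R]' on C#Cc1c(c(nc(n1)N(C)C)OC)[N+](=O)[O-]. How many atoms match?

The query [CX4;!R] means: aliphatic carbon with four total connections, not in a ring.
Check the 16 heavy atoms by environment: 2× n (aromatic, X2, in 6-ring) → no; 4× c (aromatic, X3, in 6-ring) → no; 2× C (X2, acyclic) → no; 1× N (X3, acyclic) → no; 3× C (X4, acyclic) → match; 1× N (charge +1, X3, acyclic) → no; 1× O (charge -1, X1, acyclic) → no; 1× O (X1, acyclic) → no; 1× O (X2, acyclic) → no.
That gives 3 matching atoms.

3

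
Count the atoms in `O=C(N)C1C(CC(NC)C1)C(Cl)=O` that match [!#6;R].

The query [!#6;R] means: non-carbon atom that is part of a ring.
Check the 13 heavy atoms by environment: 5× C (in 5-ring) → no; 3× C (acyclic) → no; 2× O (acyclic) → no; 2× N (acyclic) → no; 1× Cl (acyclic) → no.
No environment satisfies the query, so 0 matching atoms.

0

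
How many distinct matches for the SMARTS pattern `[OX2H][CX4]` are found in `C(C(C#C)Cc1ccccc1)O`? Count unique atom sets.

[OX2H][CX4] is the SMARTS for an aliphatic alcohol: a hydroxyl oxygen bound to an sp3 (X4) carbon.
Exactly one fragment in the molecule meets all constraints, giving 1 match.

1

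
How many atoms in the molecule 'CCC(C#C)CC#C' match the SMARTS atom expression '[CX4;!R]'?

The query [CX4;!R] means: aliphatic carbon with four total connections, not in a ring.
Check the 8 heavy atoms by environment: 4× C (X4, acyclic) → match; 4× C (X2, acyclic) → no.
That gives 4 matching atoms.

4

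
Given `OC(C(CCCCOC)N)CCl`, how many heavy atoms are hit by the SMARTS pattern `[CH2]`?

5

The query [CH2] means: aliphatic carbon with exactly two hydrogens.
Check the 12 heavy atoms by environment: 5× C (H2) → match; 2× C (H1) → no; 1× N (H2) → no; 1× O (H0) → no; 1× C (H3) → no; 1× Cl (H0) → no; 1× O (H1) → no.
That gives 5 matching atoms.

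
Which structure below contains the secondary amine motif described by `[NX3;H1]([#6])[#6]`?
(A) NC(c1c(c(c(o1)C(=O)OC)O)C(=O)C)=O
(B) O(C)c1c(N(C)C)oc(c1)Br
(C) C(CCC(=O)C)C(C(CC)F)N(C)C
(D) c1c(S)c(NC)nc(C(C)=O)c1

D

[NX3;H1]([#6])[#6] describes a trivalent nitrogen with one H, bonded to two carbons (a secondary amine).
(A) has a primary amide (-C(=O)NH2) but the -C(=O)NH2 nitrogen has H2, not H1.
(B) has a dimethylamino group (-N(CH3)2) but the nitrogen has H0, not H1.
(C) has a dimethylamino group (-N(CH3)2) but the nitrogen has H0, not H1.
(D) contains an N-methylamino group (-NHCH3), which satisfies every atom and bond constraint.
So the answer is (D).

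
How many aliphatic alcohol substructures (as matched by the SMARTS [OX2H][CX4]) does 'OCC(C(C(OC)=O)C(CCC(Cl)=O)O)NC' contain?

2

[OX2H][CX4] is the SMARTS for an aliphatic alcohol: a hydroxyl oxygen bound to an sp3 (X4) carbon.
The molecule carries 2 separate instances of a hydroxyl group (-OH) meeting every constraint; each maps to a distinct set of atoms, giving 2 matches.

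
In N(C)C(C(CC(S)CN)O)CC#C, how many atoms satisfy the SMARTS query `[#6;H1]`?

4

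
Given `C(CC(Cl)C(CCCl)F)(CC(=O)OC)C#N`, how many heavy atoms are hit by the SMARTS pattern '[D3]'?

4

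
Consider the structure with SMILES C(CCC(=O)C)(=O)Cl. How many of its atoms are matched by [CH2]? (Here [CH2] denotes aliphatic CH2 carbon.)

2

Check the 8 heavy atoms by environment: 2× C (H2) → match; 2× C (H0) → no; 2× O (H0) → no; 1× Cl (H0) → no; 1× C (H3) → no.
That gives 2 matching atoms.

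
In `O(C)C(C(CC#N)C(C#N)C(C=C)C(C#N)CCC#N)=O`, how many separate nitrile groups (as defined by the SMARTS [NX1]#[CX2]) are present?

4

[NX1]#[CX2] is the SMARTS for a nitrile: a nitrogen triple-bonded to a two-connected carbon.
The molecule carries 4 separate instances of a nitrile (-C#N) meeting every constraint; each maps to a distinct set of atoms, giving 4 matches.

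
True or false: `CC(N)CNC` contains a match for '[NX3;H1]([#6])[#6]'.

True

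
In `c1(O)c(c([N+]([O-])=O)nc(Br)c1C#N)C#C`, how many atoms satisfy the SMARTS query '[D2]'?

The query [D2] means: atom with exactly two heavy-atom neighbours.
Check the 15 heavy atoms by environment: 1× n (aromatic, D2) → match; 5× c (aromatic, D3) → no; 1× N (charge +1, D3) → no; 1× O (charge -1, D1) → no; 2× O (D1) → no; 2× C (D2) → match; 1× C (D1) → no; 1× Br (D1) → no; 1× N (D1) → no.
Summing the matching environments: 1 + 2 = 3 matching atoms.

3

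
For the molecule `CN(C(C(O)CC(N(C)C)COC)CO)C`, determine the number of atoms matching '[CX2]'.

The query [CX2] means: C with X2: aliphatic carbon with exactly 2 total connections.
Check the 16 heavy atoms by environment: 11× C (X4) → no; 2× N (X3) → no; 3× O (X2) → no.
No environment satisfies the query, so 0 matching atoms.

0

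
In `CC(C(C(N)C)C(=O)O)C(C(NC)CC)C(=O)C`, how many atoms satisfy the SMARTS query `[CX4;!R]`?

The query [CX4;!R] means: aliphatic carbon with four total connections, not in a ring.
Check the 18 heavy atoms by environment: 11× C (X4, acyclic) → match; 2× C (X3, acyclic) → no; 2× O (X1, acyclic) → no; 1× O (X2, acyclic) → no; 2× N (X3, acyclic) → no.
That gives 11 matching atoms.

11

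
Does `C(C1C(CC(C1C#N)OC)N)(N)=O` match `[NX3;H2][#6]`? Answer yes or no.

The pattern [NX3;H2][#6] describes a trivalent nitrogen with two H attached to carbon — a primary amine.
The molecule carries a primary amino group (-NH2), whose atoms satisfy every constraint of the query, so the pattern matches.

Yes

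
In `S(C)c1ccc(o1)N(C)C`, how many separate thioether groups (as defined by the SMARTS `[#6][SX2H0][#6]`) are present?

1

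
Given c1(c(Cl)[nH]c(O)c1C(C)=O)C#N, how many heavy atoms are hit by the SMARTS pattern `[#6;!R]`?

3

The query [#6;!R] means: carbon not in any ring.
Check the 12 heavy atoms by environment: 1× n (aromatic, in 5-ring) → no; 4× c (aromatic, in 5-ring) → no; 3× C (acyclic) → match; 2× O (acyclic) → no; 1× Cl (acyclic) → no; 1× N (acyclic) → no.
That gives 3 matching atoms.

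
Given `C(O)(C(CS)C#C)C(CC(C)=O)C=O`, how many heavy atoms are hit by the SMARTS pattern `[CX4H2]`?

2

The query [CX4H2] means: sp3 carbon (X4) with exactly two hydrogens.
Check the 14 heavy atoms by environment: 2× C (H2, X4) → match; 3× C (H1, X4) → no; 1× S (H1, X2) → no; 1× C (H1, X3) → no; 2× O (H0, X1) → no; 1× C (H0, X3) → no; 1× C (H3, X4) → no; 1× C (H0, X2) → no; 1× C (H1, X2) → no; 1× O (H1, X2) → no.
That gives 2 matching atoms.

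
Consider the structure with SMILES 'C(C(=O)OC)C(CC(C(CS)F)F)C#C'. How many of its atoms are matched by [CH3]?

The query [CH3] means: aliphatic carbon with exactly three hydrogens.
Check the 15 heavy atoms by environment: 3× C (H2) → no; 4× C (H1) → no; 2× F (H0) → no; 2× C (H0) → no; 2× O (H0) → no; 1× C (H3) → match; 1× S (H1) → no.
That gives 1 matching atom.

1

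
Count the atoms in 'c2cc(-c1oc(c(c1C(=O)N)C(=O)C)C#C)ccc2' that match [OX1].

2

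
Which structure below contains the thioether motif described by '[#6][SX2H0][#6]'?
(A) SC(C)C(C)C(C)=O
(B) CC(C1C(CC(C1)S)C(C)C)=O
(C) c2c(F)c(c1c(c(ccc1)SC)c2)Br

C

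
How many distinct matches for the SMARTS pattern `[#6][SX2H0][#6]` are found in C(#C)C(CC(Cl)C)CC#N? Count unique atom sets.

[#6][SX2H0][#6] is the SMARTS for a thioether: an aliphatic sulfur bridging two carbons with no H on the sulfur.
No fragment in the molecule satisfies every constraint, giving 0 matches.

0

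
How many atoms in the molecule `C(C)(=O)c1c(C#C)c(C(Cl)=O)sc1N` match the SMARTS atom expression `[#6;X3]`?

6

The query [#6;X3] means: any carbon (aromatic or not) with three total connections.
Check the 14 heavy atoms by environment: 1× s (aromatic, X2) → no; 4× c (aromatic, X3) → match; 2× C (X3) → match; 2× O (X1) → no; 1× C (X4) → no; 1× N (X3) → no; 1× Cl (X1) → no; 2× C (X2) → no.
Summing the matching environments: 4 + 2 = 6 matching atoms.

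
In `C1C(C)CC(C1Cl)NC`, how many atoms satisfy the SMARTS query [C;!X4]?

The query [C;!X4] means: aliphatic carbon that does not have four total connections.
Check the 9 heavy atoms by environment: 7× C (X4) → no; 1× Cl (X1) → no; 1× N (X3) → no.
No environment satisfies the query, so 0 matching atoms.

0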